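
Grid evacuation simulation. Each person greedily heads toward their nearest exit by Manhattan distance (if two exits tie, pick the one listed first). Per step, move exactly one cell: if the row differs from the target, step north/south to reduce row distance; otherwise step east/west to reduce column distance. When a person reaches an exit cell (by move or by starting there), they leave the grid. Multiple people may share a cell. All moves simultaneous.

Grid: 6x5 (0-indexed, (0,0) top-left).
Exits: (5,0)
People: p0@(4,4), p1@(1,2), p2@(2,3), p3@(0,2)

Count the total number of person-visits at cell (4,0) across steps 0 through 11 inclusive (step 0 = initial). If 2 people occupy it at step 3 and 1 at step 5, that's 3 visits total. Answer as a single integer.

Answer: 0

Derivation:
Step 0: p0@(4,4) p1@(1,2) p2@(2,3) p3@(0,2) -> at (4,0): 0 [-], cum=0
Step 1: p0@(5,4) p1@(2,2) p2@(3,3) p3@(1,2) -> at (4,0): 0 [-], cum=0
Step 2: p0@(5,3) p1@(3,2) p2@(4,3) p3@(2,2) -> at (4,0): 0 [-], cum=0
Step 3: p0@(5,2) p1@(4,2) p2@(5,3) p3@(3,2) -> at (4,0): 0 [-], cum=0
Step 4: p0@(5,1) p1@(5,2) p2@(5,2) p3@(4,2) -> at (4,0): 0 [-], cum=0
Step 5: p0@ESC p1@(5,1) p2@(5,1) p3@(5,2) -> at (4,0): 0 [-], cum=0
Step 6: p0@ESC p1@ESC p2@ESC p3@(5,1) -> at (4,0): 0 [-], cum=0
Step 7: p0@ESC p1@ESC p2@ESC p3@ESC -> at (4,0): 0 [-], cum=0
Total visits = 0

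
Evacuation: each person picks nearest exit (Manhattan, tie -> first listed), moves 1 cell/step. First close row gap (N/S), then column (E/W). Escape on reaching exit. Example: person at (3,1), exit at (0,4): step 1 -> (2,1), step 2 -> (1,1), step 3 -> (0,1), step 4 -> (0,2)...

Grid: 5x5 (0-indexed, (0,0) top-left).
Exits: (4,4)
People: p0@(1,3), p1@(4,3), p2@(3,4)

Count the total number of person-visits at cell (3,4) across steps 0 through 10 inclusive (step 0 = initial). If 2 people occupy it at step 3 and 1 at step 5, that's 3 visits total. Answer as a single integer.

Answer: 1

Derivation:
Step 0: p0@(1,3) p1@(4,3) p2@(3,4) -> at (3,4): 1 [p2], cum=1
Step 1: p0@(2,3) p1@ESC p2@ESC -> at (3,4): 0 [-], cum=1
Step 2: p0@(3,3) p1@ESC p2@ESC -> at (3,4): 0 [-], cum=1
Step 3: p0@(4,3) p1@ESC p2@ESC -> at (3,4): 0 [-], cum=1
Step 4: p0@ESC p1@ESC p2@ESC -> at (3,4): 0 [-], cum=1
Total visits = 1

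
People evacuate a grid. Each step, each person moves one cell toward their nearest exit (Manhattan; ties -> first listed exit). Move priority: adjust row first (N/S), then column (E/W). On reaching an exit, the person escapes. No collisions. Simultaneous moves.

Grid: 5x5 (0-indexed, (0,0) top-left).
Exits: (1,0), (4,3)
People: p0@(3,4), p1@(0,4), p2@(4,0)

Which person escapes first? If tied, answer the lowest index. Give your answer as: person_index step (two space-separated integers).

Step 1: p0:(3,4)->(4,4) | p1:(0,4)->(1,4) | p2:(4,0)->(3,0)
Step 2: p0:(4,4)->(4,3)->EXIT | p1:(1,4)->(1,3) | p2:(3,0)->(2,0)
Step 3: p0:escaped | p1:(1,3)->(1,2) | p2:(2,0)->(1,0)->EXIT
Step 4: p0:escaped | p1:(1,2)->(1,1) | p2:escaped
Step 5: p0:escaped | p1:(1,1)->(1,0)->EXIT | p2:escaped
Exit steps: [2, 5, 3]
First to escape: p0 at step 2

Answer: 0 2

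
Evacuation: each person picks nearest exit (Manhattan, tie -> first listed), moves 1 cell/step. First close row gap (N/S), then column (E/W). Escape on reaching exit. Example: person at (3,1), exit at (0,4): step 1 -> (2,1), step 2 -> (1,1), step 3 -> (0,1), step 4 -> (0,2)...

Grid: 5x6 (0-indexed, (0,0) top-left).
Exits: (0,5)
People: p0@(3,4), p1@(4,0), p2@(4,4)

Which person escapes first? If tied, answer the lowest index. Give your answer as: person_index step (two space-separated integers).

Step 1: p0:(3,4)->(2,4) | p1:(4,0)->(3,0) | p2:(4,4)->(3,4)
Step 2: p0:(2,4)->(1,4) | p1:(3,0)->(2,0) | p2:(3,4)->(2,4)
Step 3: p0:(1,4)->(0,4) | p1:(2,0)->(1,0) | p2:(2,4)->(1,4)
Step 4: p0:(0,4)->(0,5)->EXIT | p1:(1,0)->(0,0) | p2:(1,4)->(0,4)
Step 5: p0:escaped | p1:(0,0)->(0,1) | p2:(0,4)->(0,5)->EXIT
Step 6: p0:escaped | p1:(0,1)->(0,2) | p2:escaped
Step 7: p0:escaped | p1:(0,2)->(0,3) | p2:escaped
Step 8: p0:escaped | p1:(0,3)->(0,4) | p2:escaped
Step 9: p0:escaped | p1:(0,4)->(0,5)->EXIT | p2:escaped
Exit steps: [4, 9, 5]
First to escape: p0 at step 4

Answer: 0 4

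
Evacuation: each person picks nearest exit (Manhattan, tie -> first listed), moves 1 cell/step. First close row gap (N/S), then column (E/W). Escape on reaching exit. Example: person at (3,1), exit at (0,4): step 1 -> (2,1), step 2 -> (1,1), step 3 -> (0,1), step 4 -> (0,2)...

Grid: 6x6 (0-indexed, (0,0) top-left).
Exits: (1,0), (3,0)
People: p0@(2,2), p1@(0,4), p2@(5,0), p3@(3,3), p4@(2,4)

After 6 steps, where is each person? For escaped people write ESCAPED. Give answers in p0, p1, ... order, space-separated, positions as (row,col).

Step 1: p0:(2,2)->(1,2) | p1:(0,4)->(1,4) | p2:(5,0)->(4,0) | p3:(3,3)->(3,2) | p4:(2,4)->(1,4)
Step 2: p0:(1,2)->(1,1) | p1:(1,4)->(1,3) | p2:(4,0)->(3,0)->EXIT | p3:(3,2)->(3,1) | p4:(1,4)->(1,3)
Step 3: p0:(1,1)->(1,0)->EXIT | p1:(1,3)->(1,2) | p2:escaped | p3:(3,1)->(3,0)->EXIT | p4:(1,3)->(1,2)
Step 4: p0:escaped | p1:(1,2)->(1,1) | p2:escaped | p3:escaped | p4:(1,2)->(1,1)
Step 5: p0:escaped | p1:(1,1)->(1,0)->EXIT | p2:escaped | p3:escaped | p4:(1,1)->(1,0)->EXIT

ESCAPED ESCAPED ESCAPED ESCAPED ESCAPED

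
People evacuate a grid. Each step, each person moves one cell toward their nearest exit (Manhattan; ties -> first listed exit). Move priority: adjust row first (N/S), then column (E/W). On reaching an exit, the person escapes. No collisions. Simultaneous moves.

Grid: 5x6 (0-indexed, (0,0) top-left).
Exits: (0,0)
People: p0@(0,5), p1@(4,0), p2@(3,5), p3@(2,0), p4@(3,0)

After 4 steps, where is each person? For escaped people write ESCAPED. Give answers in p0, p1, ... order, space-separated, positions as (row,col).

Step 1: p0:(0,5)->(0,4) | p1:(4,0)->(3,0) | p2:(3,5)->(2,5) | p3:(2,0)->(1,0) | p4:(3,0)->(2,0)
Step 2: p0:(0,4)->(0,3) | p1:(3,0)->(2,0) | p2:(2,5)->(1,5) | p3:(1,0)->(0,0)->EXIT | p4:(2,0)->(1,0)
Step 3: p0:(0,3)->(0,2) | p1:(2,0)->(1,0) | p2:(1,5)->(0,5) | p3:escaped | p4:(1,0)->(0,0)->EXIT
Step 4: p0:(0,2)->(0,1) | p1:(1,0)->(0,0)->EXIT | p2:(0,5)->(0,4) | p3:escaped | p4:escaped

(0,1) ESCAPED (0,4) ESCAPED ESCAPED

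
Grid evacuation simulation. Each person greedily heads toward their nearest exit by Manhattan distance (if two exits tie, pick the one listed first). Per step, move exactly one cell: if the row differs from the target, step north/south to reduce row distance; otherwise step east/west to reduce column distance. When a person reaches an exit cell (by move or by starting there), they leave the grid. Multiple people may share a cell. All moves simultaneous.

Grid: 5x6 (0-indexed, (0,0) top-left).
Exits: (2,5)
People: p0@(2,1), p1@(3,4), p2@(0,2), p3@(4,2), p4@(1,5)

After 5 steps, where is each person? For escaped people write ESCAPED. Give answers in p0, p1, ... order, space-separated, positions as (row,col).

Step 1: p0:(2,1)->(2,2) | p1:(3,4)->(2,4) | p2:(0,2)->(1,2) | p3:(4,2)->(3,2) | p4:(1,5)->(2,5)->EXIT
Step 2: p0:(2,2)->(2,3) | p1:(2,4)->(2,5)->EXIT | p2:(1,2)->(2,2) | p3:(3,2)->(2,2) | p4:escaped
Step 3: p0:(2,3)->(2,4) | p1:escaped | p2:(2,2)->(2,3) | p3:(2,2)->(2,3) | p4:escaped
Step 4: p0:(2,4)->(2,5)->EXIT | p1:escaped | p2:(2,3)->(2,4) | p3:(2,3)->(2,4) | p4:escaped
Step 5: p0:escaped | p1:escaped | p2:(2,4)->(2,5)->EXIT | p3:(2,4)->(2,5)->EXIT | p4:escaped

ESCAPED ESCAPED ESCAPED ESCAPED ESCAPED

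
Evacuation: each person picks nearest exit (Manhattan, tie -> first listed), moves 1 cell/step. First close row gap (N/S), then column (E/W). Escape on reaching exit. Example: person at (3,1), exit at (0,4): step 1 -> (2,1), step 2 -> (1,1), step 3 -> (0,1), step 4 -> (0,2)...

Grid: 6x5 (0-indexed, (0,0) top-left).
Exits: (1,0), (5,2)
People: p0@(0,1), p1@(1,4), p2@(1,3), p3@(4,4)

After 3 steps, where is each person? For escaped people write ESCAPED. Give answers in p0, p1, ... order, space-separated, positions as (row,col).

Step 1: p0:(0,1)->(1,1) | p1:(1,4)->(1,3) | p2:(1,3)->(1,2) | p3:(4,4)->(5,4)
Step 2: p0:(1,1)->(1,0)->EXIT | p1:(1,3)->(1,2) | p2:(1,2)->(1,1) | p3:(5,4)->(5,3)
Step 3: p0:escaped | p1:(1,2)->(1,1) | p2:(1,1)->(1,0)->EXIT | p3:(5,3)->(5,2)->EXIT

ESCAPED (1,1) ESCAPED ESCAPED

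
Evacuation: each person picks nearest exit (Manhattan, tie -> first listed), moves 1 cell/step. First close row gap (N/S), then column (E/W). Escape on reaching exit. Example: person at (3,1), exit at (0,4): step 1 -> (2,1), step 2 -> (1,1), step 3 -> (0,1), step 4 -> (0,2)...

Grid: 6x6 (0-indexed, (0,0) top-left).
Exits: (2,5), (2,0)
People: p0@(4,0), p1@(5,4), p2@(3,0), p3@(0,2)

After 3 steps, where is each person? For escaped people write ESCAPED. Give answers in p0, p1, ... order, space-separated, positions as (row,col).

Step 1: p0:(4,0)->(3,0) | p1:(5,4)->(4,4) | p2:(3,0)->(2,0)->EXIT | p3:(0,2)->(1,2)
Step 2: p0:(3,0)->(2,0)->EXIT | p1:(4,4)->(3,4) | p2:escaped | p3:(1,2)->(2,2)
Step 3: p0:escaped | p1:(3,4)->(2,4) | p2:escaped | p3:(2,2)->(2,1)

ESCAPED (2,4) ESCAPED (2,1)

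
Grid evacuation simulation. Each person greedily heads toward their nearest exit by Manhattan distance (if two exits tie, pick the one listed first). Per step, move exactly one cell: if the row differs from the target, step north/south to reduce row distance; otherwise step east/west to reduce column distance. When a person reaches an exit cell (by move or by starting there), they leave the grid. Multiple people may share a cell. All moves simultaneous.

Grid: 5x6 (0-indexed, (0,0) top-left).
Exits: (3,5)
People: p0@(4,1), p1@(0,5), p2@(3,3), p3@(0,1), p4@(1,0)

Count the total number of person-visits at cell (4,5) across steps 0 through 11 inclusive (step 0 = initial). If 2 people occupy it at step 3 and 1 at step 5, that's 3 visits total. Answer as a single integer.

Answer: 0

Derivation:
Step 0: p0@(4,1) p1@(0,5) p2@(3,3) p3@(0,1) p4@(1,0) -> at (4,5): 0 [-], cum=0
Step 1: p0@(3,1) p1@(1,5) p2@(3,4) p3@(1,1) p4@(2,0) -> at (4,5): 0 [-], cum=0
Step 2: p0@(3,2) p1@(2,5) p2@ESC p3@(2,1) p4@(3,0) -> at (4,5): 0 [-], cum=0
Step 3: p0@(3,3) p1@ESC p2@ESC p3@(3,1) p4@(3,1) -> at (4,5): 0 [-], cum=0
Step 4: p0@(3,4) p1@ESC p2@ESC p3@(3,2) p4@(3,2) -> at (4,5): 0 [-], cum=0
Step 5: p0@ESC p1@ESC p2@ESC p3@(3,3) p4@(3,3) -> at (4,5): 0 [-], cum=0
Step 6: p0@ESC p1@ESC p2@ESC p3@(3,4) p4@(3,4) -> at (4,5): 0 [-], cum=0
Step 7: p0@ESC p1@ESC p2@ESC p3@ESC p4@ESC -> at (4,5): 0 [-], cum=0
Total visits = 0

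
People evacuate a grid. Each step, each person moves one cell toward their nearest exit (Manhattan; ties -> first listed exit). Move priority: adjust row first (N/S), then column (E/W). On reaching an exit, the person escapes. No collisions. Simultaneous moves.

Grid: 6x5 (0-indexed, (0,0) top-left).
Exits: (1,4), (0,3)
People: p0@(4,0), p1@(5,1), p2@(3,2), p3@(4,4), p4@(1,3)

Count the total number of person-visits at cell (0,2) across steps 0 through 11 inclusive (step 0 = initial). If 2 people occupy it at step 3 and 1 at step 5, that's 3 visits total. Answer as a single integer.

Answer: 0

Derivation:
Step 0: p0@(4,0) p1@(5,1) p2@(3,2) p3@(4,4) p4@(1,3) -> at (0,2): 0 [-], cum=0
Step 1: p0@(3,0) p1@(4,1) p2@(2,2) p3@(3,4) p4@ESC -> at (0,2): 0 [-], cum=0
Step 2: p0@(2,0) p1@(3,1) p2@(1,2) p3@(2,4) p4@ESC -> at (0,2): 0 [-], cum=0
Step 3: p0@(1,0) p1@(2,1) p2@(1,3) p3@ESC p4@ESC -> at (0,2): 0 [-], cum=0
Step 4: p0@(1,1) p1@(1,1) p2@ESC p3@ESC p4@ESC -> at (0,2): 0 [-], cum=0
Step 5: p0@(1,2) p1@(1,2) p2@ESC p3@ESC p4@ESC -> at (0,2): 0 [-], cum=0
Step 6: p0@(1,3) p1@(1,3) p2@ESC p3@ESC p4@ESC -> at (0,2): 0 [-], cum=0
Step 7: p0@ESC p1@ESC p2@ESC p3@ESC p4@ESC -> at (0,2): 0 [-], cum=0
Total visits = 0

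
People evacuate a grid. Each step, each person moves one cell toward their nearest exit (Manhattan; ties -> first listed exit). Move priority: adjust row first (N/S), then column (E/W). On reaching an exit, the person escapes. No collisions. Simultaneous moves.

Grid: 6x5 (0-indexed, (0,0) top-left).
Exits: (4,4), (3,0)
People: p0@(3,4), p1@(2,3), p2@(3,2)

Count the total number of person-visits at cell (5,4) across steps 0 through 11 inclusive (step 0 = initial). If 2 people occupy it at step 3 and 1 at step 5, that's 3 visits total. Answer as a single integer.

Answer: 0

Derivation:
Step 0: p0@(3,4) p1@(2,3) p2@(3,2) -> at (5,4): 0 [-], cum=0
Step 1: p0@ESC p1@(3,3) p2@(3,1) -> at (5,4): 0 [-], cum=0
Step 2: p0@ESC p1@(4,3) p2@ESC -> at (5,4): 0 [-], cum=0
Step 3: p0@ESC p1@ESC p2@ESC -> at (5,4): 0 [-], cum=0
Total visits = 0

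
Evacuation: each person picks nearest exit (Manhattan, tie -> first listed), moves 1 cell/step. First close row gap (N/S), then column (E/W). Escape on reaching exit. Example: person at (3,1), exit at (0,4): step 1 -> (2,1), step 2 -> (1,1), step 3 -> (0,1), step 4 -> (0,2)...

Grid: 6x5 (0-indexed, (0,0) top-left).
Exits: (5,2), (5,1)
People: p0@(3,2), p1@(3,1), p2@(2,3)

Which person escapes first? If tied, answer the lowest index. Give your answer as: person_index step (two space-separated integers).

Step 1: p0:(3,2)->(4,2) | p1:(3,1)->(4,1) | p2:(2,3)->(3,3)
Step 2: p0:(4,2)->(5,2)->EXIT | p1:(4,1)->(5,1)->EXIT | p2:(3,3)->(4,3)
Step 3: p0:escaped | p1:escaped | p2:(4,3)->(5,3)
Step 4: p0:escaped | p1:escaped | p2:(5,3)->(5,2)->EXIT
Exit steps: [2, 2, 4]
First to escape: p0 at step 2

Answer: 0 2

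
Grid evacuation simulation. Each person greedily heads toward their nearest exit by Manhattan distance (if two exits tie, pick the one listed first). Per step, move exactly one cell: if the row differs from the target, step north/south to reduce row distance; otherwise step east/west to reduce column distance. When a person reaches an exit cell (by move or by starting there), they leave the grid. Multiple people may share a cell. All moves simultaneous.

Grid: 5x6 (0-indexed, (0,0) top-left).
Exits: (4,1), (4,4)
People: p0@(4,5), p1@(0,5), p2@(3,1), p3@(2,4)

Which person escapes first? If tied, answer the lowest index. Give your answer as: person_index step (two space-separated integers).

Step 1: p0:(4,5)->(4,4)->EXIT | p1:(0,5)->(1,5) | p2:(3,1)->(4,1)->EXIT | p3:(2,4)->(3,4)
Step 2: p0:escaped | p1:(1,5)->(2,5) | p2:escaped | p3:(3,4)->(4,4)->EXIT
Step 3: p0:escaped | p1:(2,5)->(3,5) | p2:escaped | p3:escaped
Step 4: p0:escaped | p1:(3,5)->(4,5) | p2:escaped | p3:escaped
Step 5: p0:escaped | p1:(4,5)->(4,4)->EXIT | p2:escaped | p3:escaped
Exit steps: [1, 5, 1, 2]
First to escape: p0 at step 1

Answer: 0 1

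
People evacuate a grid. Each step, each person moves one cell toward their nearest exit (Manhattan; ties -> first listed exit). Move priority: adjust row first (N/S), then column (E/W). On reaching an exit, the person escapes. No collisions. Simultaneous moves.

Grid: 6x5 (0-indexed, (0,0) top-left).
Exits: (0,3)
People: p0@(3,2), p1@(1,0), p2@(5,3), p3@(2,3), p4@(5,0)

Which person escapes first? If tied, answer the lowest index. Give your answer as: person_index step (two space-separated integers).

Answer: 3 2

Derivation:
Step 1: p0:(3,2)->(2,2) | p1:(1,0)->(0,0) | p2:(5,3)->(4,3) | p3:(2,3)->(1,3) | p4:(5,0)->(4,0)
Step 2: p0:(2,2)->(1,2) | p1:(0,0)->(0,1) | p2:(4,3)->(3,3) | p3:(1,3)->(0,3)->EXIT | p4:(4,0)->(3,0)
Step 3: p0:(1,2)->(0,2) | p1:(0,1)->(0,2) | p2:(3,3)->(2,3) | p3:escaped | p4:(3,0)->(2,0)
Step 4: p0:(0,2)->(0,3)->EXIT | p1:(0,2)->(0,3)->EXIT | p2:(2,3)->(1,3) | p3:escaped | p4:(2,0)->(1,0)
Step 5: p0:escaped | p1:escaped | p2:(1,3)->(0,3)->EXIT | p3:escaped | p4:(1,0)->(0,0)
Step 6: p0:escaped | p1:escaped | p2:escaped | p3:escaped | p4:(0,0)->(0,1)
Step 7: p0:escaped | p1:escaped | p2:escaped | p3:escaped | p4:(0,1)->(0,2)
Step 8: p0:escaped | p1:escaped | p2:escaped | p3:escaped | p4:(0,2)->(0,3)->EXIT
Exit steps: [4, 4, 5, 2, 8]
First to escape: p3 at step 2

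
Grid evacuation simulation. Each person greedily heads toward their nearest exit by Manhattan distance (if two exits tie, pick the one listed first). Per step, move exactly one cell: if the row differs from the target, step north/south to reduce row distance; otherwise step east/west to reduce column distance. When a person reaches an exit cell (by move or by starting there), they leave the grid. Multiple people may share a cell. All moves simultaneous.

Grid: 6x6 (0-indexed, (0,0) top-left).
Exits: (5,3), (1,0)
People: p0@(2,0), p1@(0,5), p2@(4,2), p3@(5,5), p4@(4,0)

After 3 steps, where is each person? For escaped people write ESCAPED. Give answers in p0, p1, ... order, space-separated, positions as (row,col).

Step 1: p0:(2,0)->(1,0)->EXIT | p1:(0,5)->(1,5) | p2:(4,2)->(5,2) | p3:(5,5)->(5,4) | p4:(4,0)->(3,0)
Step 2: p0:escaped | p1:(1,5)->(1,4) | p2:(5,2)->(5,3)->EXIT | p3:(5,4)->(5,3)->EXIT | p4:(3,0)->(2,0)
Step 3: p0:escaped | p1:(1,4)->(1,3) | p2:escaped | p3:escaped | p4:(2,0)->(1,0)->EXIT

ESCAPED (1,3) ESCAPED ESCAPED ESCAPED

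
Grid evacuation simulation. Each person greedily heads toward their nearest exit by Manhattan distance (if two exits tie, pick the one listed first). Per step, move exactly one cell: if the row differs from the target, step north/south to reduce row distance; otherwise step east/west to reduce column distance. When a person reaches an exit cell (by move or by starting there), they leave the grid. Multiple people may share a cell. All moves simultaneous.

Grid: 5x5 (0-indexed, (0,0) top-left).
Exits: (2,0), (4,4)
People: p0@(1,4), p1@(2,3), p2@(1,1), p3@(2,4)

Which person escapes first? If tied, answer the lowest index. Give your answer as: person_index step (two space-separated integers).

Answer: 2 2

Derivation:
Step 1: p0:(1,4)->(2,4) | p1:(2,3)->(2,2) | p2:(1,1)->(2,1) | p3:(2,4)->(3,4)
Step 2: p0:(2,4)->(3,4) | p1:(2,2)->(2,1) | p2:(2,1)->(2,0)->EXIT | p3:(3,4)->(4,4)->EXIT
Step 3: p0:(3,4)->(4,4)->EXIT | p1:(2,1)->(2,0)->EXIT | p2:escaped | p3:escaped
Exit steps: [3, 3, 2, 2]
First to escape: p2 at step 2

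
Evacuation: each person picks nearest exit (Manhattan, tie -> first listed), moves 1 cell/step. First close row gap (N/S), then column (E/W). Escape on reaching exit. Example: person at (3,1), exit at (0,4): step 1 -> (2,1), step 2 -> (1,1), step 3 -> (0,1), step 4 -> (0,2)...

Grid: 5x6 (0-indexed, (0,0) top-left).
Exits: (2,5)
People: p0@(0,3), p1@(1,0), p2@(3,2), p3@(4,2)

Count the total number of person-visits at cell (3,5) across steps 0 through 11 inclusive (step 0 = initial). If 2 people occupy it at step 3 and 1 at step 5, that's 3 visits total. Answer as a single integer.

Answer: 0

Derivation:
Step 0: p0@(0,3) p1@(1,0) p2@(3,2) p3@(4,2) -> at (3,5): 0 [-], cum=0
Step 1: p0@(1,3) p1@(2,0) p2@(2,2) p3@(3,2) -> at (3,5): 0 [-], cum=0
Step 2: p0@(2,3) p1@(2,1) p2@(2,3) p3@(2,2) -> at (3,5): 0 [-], cum=0
Step 3: p0@(2,4) p1@(2,2) p2@(2,4) p3@(2,3) -> at (3,5): 0 [-], cum=0
Step 4: p0@ESC p1@(2,3) p2@ESC p3@(2,4) -> at (3,5): 0 [-], cum=0
Step 5: p0@ESC p1@(2,4) p2@ESC p3@ESC -> at (3,5): 0 [-], cum=0
Step 6: p0@ESC p1@ESC p2@ESC p3@ESC -> at (3,5): 0 [-], cum=0
Total visits = 0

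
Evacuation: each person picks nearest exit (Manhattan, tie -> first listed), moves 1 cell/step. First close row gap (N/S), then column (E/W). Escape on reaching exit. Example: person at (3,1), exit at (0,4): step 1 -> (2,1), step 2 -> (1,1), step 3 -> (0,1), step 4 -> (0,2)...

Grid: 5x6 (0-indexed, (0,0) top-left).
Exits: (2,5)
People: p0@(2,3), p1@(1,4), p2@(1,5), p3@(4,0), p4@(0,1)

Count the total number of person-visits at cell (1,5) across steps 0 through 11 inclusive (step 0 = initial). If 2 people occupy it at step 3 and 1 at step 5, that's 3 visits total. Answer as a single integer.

Answer: 1

Derivation:
Step 0: p0@(2,3) p1@(1,4) p2@(1,5) p3@(4,0) p4@(0,1) -> at (1,5): 1 [p2], cum=1
Step 1: p0@(2,4) p1@(2,4) p2@ESC p3@(3,0) p4@(1,1) -> at (1,5): 0 [-], cum=1
Step 2: p0@ESC p1@ESC p2@ESC p3@(2,0) p4@(2,1) -> at (1,5): 0 [-], cum=1
Step 3: p0@ESC p1@ESC p2@ESC p3@(2,1) p4@(2,2) -> at (1,5): 0 [-], cum=1
Step 4: p0@ESC p1@ESC p2@ESC p3@(2,2) p4@(2,3) -> at (1,5): 0 [-], cum=1
Step 5: p0@ESC p1@ESC p2@ESC p3@(2,3) p4@(2,4) -> at (1,5): 0 [-], cum=1
Step 6: p0@ESC p1@ESC p2@ESC p3@(2,4) p4@ESC -> at (1,5): 0 [-], cum=1
Step 7: p0@ESC p1@ESC p2@ESC p3@ESC p4@ESC -> at (1,5): 0 [-], cum=1
Total visits = 1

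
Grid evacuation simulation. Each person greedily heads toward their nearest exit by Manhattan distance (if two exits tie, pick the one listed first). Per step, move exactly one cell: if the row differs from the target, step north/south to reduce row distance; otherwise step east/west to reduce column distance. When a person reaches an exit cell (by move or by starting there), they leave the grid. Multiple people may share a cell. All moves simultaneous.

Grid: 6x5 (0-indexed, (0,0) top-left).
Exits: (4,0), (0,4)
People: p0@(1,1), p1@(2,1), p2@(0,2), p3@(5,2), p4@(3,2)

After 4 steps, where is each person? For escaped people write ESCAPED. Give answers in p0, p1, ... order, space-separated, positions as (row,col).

Step 1: p0:(1,1)->(2,1) | p1:(2,1)->(3,1) | p2:(0,2)->(0,3) | p3:(5,2)->(4,2) | p4:(3,2)->(4,2)
Step 2: p0:(2,1)->(3,1) | p1:(3,1)->(4,1) | p2:(0,3)->(0,4)->EXIT | p3:(4,2)->(4,1) | p4:(4,2)->(4,1)
Step 3: p0:(3,1)->(4,1) | p1:(4,1)->(4,0)->EXIT | p2:escaped | p3:(4,1)->(4,0)->EXIT | p4:(4,1)->(4,0)->EXIT
Step 4: p0:(4,1)->(4,0)->EXIT | p1:escaped | p2:escaped | p3:escaped | p4:escaped

ESCAPED ESCAPED ESCAPED ESCAPED ESCAPED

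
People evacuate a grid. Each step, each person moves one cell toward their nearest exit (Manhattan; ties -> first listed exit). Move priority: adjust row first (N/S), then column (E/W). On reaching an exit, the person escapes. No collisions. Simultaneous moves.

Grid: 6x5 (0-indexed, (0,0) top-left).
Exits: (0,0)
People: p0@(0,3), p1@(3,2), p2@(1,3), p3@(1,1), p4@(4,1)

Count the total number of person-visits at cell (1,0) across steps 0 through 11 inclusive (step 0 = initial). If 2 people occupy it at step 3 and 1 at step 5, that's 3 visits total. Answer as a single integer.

Step 0: p0@(0,3) p1@(3,2) p2@(1,3) p3@(1,1) p4@(4,1) -> at (1,0): 0 [-], cum=0
Step 1: p0@(0,2) p1@(2,2) p2@(0,3) p3@(0,1) p4@(3,1) -> at (1,0): 0 [-], cum=0
Step 2: p0@(0,1) p1@(1,2) p2@(0,2) p3@ESC p4@(2,1) -> at (1,0): 0 [-], cum=0
Step 3: p0@ESC p1@(0,2) p2@(0,1) p3@ESC p4@(1,1) -> at (1,0): 0 [-], cum=0
Step 4: p0@ESC p1@(0,1) p2@ESC p3@ESC p4@(0,1) -> at (1,0): 0 [-], cum=0
Step 5: p0@ESC p1@ESC p2@ESC p3@ESC p4@ESC -> at (1,0): 0 [-], cum=0
Total visits = 0

Answer: 0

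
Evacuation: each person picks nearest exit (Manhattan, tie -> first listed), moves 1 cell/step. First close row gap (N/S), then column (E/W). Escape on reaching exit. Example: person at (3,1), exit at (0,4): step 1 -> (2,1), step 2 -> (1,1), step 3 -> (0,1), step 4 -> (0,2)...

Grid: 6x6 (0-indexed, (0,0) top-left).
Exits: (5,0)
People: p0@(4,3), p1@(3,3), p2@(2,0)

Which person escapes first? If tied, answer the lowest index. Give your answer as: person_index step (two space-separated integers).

Answer: 2 3

Derivation:
Step 1: p0:(4,3)->(5,3) | p1:(3,3)->(4,3) | p2:(2,0)->(3,0)
Step 2: p0:(5,3)->(5,2) | p1:(4,3)->(5,3) | p2:(3,0)->(4,0)
Step 3: p0:(5,2)->(5,1) | p1:(5,3)->(5,2) | p2:(4,0)->(5,0)->EXIT
Step 4: p0:(5,1)->(5,0)->EXIT | p1:(5,2)->(5,1) | p2:escaped
Step 5: p0:escaped | p1:(5,1)->(5,0)->EXIT | p2:escaped
Exit steps: [4, 5, 3]
First to escape: p2 at step 3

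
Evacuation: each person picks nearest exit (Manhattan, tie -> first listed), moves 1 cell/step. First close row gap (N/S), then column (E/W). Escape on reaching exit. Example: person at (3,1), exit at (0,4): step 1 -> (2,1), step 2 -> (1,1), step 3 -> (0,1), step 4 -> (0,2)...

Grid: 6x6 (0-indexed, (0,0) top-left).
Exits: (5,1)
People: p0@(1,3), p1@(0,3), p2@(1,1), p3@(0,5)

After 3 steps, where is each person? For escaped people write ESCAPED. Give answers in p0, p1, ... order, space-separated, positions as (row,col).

Step 1: p0:(1,3)->(2,3) | p1:(0,3)->(1,3) | p2:(1,1)->(2,1) | p3:(0,5)->(1,5)
Step 2: p0:(2,3)->(3,3) | p1:(1,3)->(2,3) | p2:(2,1)->(3,1) | p3:(1,5)->(2,5)
Step 3: p0:(3,3)->(4,3) | p1:(2,3)->(3,3) | p2:(3,1)->(4,1) | p3:(2,5)->(3,5)

(4,3) (3,3) (4,1) (3,5)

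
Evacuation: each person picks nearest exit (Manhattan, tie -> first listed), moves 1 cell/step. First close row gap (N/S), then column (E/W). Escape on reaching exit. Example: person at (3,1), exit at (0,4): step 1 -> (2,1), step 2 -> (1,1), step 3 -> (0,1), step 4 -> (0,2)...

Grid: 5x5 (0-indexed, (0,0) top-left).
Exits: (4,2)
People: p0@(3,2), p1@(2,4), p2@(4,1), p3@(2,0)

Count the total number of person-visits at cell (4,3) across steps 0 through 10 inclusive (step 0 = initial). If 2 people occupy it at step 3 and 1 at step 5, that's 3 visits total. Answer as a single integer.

Answer: 1

Derivation:
Step 0: p0@(3,2) p1@(2,4) p2@(4,1) p3@(2,0) -> at (4,3): 0 [-], cum=0
Step 1: p0@ESC p1@(3,4) p2@ESC p3@(3,0) -> at (4,3): 0 [-], cum=0
Step 2: p0@ESC p1@(4,4) p2@ESC p3@(4,0) -> at (4,3): 0 [-], cum=0
Step 3: p0@ESC p1@(4,3) p2@ESC p3@(4,1) -> at (4,3): 1 [p1], cum=1
Step 4: p0@ESC p1@ESC p2@ESC p3@ESC -> at (4,3): 0 [-], cum=1
Total visits = 1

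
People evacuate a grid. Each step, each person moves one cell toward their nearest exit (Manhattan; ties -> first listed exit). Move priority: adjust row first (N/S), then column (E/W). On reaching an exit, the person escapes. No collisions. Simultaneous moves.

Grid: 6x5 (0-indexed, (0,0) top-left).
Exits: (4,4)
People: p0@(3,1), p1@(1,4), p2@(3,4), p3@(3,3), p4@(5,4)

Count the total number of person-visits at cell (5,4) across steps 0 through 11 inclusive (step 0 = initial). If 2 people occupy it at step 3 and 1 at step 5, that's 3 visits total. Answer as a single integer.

Step 0: p0@(3,1) p1@(1,4) p2@(3,4) p3@(3,3) p4@(5,4) -> at (5,4): 1 [p4], cum=1
Step 1: p0@(4,1) p1@(2,4) p2@ESC p3@(4,3) p4@ESC -> at (5,4): 0 [-], cum=1
Step 2: p0@(4,2) p1@(3,4) p2@ESC p3@ESC p4@ESC -> at (5,4): 0 [-], cum=1
Step 3: p0@(4,3) p1@ESC p2@ESC p3@ESC p4@ESC -> at (5,4): 0 [-], cum=1
Step 4: p0@ESC p1@ESC p2@ESC p3@ESC p4@ESC -> at (5,4): 0 [-], cum=1
Total visits = 1

Answer: 1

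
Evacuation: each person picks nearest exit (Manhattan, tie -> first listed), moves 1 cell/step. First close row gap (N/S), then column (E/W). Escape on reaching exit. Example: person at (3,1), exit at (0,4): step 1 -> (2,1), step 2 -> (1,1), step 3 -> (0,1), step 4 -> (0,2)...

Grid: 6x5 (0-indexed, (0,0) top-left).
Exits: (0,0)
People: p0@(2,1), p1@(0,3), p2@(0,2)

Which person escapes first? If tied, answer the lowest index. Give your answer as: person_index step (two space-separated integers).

Answer: 2 2

Derivation:
Step 1: p0:(2,1)->(1,1) | p1:(0,3)->(0,2) | p2:(0,2)->(0,1)
Step 2: p0:(1,1)->(0,1) | p1:(0,2)->(0,1) | p2:(0,1)->(0,0)->EXIT
Step 3: p0:(0,1)->(0,0)->EXIT | p1:(0,1)->(0,0)->EXIT | p2:escaped
Exit steps: [3, 3, 2]
First to escape: p2 at step 2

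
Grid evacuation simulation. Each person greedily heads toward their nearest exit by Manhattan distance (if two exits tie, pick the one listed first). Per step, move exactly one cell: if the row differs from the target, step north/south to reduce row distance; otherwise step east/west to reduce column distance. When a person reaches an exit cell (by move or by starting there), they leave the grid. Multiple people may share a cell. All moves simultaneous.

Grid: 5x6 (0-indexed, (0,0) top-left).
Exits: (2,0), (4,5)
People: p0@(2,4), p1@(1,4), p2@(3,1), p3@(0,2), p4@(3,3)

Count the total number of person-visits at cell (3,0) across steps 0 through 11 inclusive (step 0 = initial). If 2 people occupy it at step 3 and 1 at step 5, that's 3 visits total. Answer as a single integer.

Answer: 0

Derivation:
Step 0: p0@(2,4) p1@(1,4) p2@(3,1) p3@(0,2) p4@(3,3) -> at (3,0): 0 [-], cum=0
Step 1: p0@(3,4) p1@(2,4) p2@(2,1) p3@(1,2) p4@(4,3) -> at (3,0): 0 [-], cum=0
Step 2: p0@(4,4) p1@(3,4) p2@ESC p3@(2,2) p4@(4,4) -> at (3,0): 0 [-], cum=0
Step 3: p0@ESC p1@(4,4) p2@ESC p3@(2,1) p4@ESC -> at (3,0): 0 [-], cum=0
Step 4: p0@ESC p1@ESC p2@ESC p3@ESC p4@ESC -> at (3,0): 0 [-], cum=0
Total visits = 0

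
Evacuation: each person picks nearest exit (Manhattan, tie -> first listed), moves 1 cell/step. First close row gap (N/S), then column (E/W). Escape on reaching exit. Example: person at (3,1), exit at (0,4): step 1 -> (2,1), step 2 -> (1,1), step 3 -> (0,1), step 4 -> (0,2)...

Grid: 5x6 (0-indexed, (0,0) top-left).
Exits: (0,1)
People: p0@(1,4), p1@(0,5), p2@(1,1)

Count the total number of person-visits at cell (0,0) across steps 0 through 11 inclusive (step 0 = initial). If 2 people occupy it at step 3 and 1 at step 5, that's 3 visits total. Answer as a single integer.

Step 0: p0@(1,4) p1@(0,5) p2@(1,1) -> at (0,0): 0 [-], cum=0
Step 1: p0@(0,4) p1@(0,4) p2@ESC -> at (0,0): 0 [-], cum=0
Step 2: p0@(0,3) p1@(0,3) p2@ESC -> at (0,0): 0 [-], cum=0
Step 3: p0@(0,2) p1@(0,2) p2@ESC -> at (0,0): 0 [-], cum=0
Step 4: p0@ESC p1@ESC p2@ESC -> at (0,0): 0 [-], cum=0
Total visits = 0

Answer: 0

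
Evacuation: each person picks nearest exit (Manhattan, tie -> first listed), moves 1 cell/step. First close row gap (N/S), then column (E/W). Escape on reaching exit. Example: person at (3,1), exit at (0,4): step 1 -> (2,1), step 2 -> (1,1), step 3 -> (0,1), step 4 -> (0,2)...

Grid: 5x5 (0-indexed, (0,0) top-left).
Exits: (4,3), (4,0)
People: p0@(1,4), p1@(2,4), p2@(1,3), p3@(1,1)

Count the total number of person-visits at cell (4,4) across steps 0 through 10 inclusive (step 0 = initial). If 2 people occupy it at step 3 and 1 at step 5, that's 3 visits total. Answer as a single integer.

Answer: 2

Derivation:
Step 0: p0@(1,4) p1@(2,4) p2@(1,3) p3@(1,1) -> at (4,4): 0 [-], cum=0
Step 1: p0@(2,4) p1@(3,4) p2@(2,3) p3@(2,1) -> at (4,4): 0 [-], cum=0
Step 2: p0@(3,4) p1@(4,4) p2@(3,3) p3@(3,1) -> at (4,4): 1 [p1], cum=1
Step 3: p0@(4,4) p1@ESC p2@ESC p3@(4,1) -> at (4,4): 1 [p0], cum=2
Step 4: p0@ESC p1@ESC p2@ESC p3@ESC -> at (4,4): 0 [-], cum=2
Total visits = 2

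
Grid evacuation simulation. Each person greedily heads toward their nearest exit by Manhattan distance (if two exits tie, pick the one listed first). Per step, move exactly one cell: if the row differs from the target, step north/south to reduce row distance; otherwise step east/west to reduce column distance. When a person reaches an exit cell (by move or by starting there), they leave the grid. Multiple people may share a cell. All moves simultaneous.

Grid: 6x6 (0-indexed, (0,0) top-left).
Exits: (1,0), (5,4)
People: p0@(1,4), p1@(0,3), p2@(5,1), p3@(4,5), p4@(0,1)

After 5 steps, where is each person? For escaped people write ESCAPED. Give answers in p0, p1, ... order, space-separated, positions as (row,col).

Step 1: p0:(1,4)->(1,3) | p1:(0,3)->(1,3) | p2:(5,1)->(5,2) | p3:(4,5)->(5,5) | p4:(0,1)->(1,1)
Step 2: p0:(1,3)->(1,2) | p1:(1,3)->(1,2) | p2:(5,2)->(5,3) | p3:(5,5)->(5,4)->EXIT | p4:(1,1)->(1,0)->EXIT
Step 3: p0:(1,2)->(1,1) | p1:(1,2)->(1,1) | p2:(5,3)->(5,4)->EXIT | p3:escaped | p4:escaped
Step 4: p0:(1,1)->(1,0)->EXIT | p1:(1,1)->(1,0)->EXIT | p2:escaped | p3:escaped | p4:escaped

ESCAPED ESCAPED ESCAPED ESCAPED ESCAPED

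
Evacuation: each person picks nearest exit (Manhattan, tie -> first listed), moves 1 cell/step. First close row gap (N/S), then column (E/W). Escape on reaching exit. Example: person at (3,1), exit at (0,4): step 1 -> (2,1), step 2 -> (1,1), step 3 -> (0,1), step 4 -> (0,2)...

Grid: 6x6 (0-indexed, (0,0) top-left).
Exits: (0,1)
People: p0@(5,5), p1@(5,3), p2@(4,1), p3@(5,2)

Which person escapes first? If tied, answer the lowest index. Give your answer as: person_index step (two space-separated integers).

Step 1: p0:(5,5)->(4,5) | p1:(5,3)->(4,3) | p2:(4,1)->(3,1) | p3:(5,2)->(4,2)
Step 2: p0:(4,5)->(3,5) | p1:(4,3)->(3,3) | p2:(3,1)->(2,1) | p3:(4,2)->(3,2)
Step 3: p0:(3,5)->(2,5) | p1:(3,3)->(2,3) | p2:(2,1)->(1,1) | p3:(3,2)->(2,2)
Step 4: p0:(2,5)->(1,5) | p1:(2,3)->(1,3) | p2:(1,1)->(0,1)->EXIT | p3:(2,2)->(1,2)
Step 5: p0:(1,5)->(0,5) | p1:(1,3)->(0,3) | p2:escaped | p3:(1,2)->(0,2)
Step 6: p0:(0,5)->(0,4) | p1:(0,3)->(0,2) | p2:escaped | p3:(0,2)->(0,1)->EXIT
Step 7: p0:(0,4)->(0,3) | p1:(0,2)->(0,1)->EXIT | p2:escaped | p3:escaped
Step 8: p0:(0,3)->(0,2) | p1:escaped | p2:escaped | p3:escaped
Step 9: p0:(0,2)->(0,1)->EXIT | p1:escaped | p2:escaped | p3:escaped
Exit steps: [9, 7, 4, 6]
First to escape: p2 at step 4

Answer: 2 4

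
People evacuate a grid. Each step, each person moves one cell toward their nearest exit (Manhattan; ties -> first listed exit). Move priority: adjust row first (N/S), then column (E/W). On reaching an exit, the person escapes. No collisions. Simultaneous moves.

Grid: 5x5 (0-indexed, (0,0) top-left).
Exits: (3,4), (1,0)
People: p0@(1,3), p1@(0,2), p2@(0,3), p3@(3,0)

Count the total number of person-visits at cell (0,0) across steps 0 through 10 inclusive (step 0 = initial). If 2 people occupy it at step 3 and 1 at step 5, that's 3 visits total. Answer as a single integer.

Step 0: p0@(1,3) p1@(0,2) p2@(0,3) p3@(3,0) -> at (0,0): 0 [-], cum=0
Step 1: p0@(2,3) p1@(1,2) p2@(1,3) p3@(2,0) -> at (0,0): 0 [-], cum=0
Step 2: p0@(3,3) p1@(1,1) p2@(2,3) p3@ESC -> at (0,0): 0 [-], cum=0
Step 3: p0@ESC p1@ESC p2@(3,3) p3@ESC -> at (0,0): 0 [-], cum=0
Step 4: p0@ESC p1@ESC p2@ESC p3@ESC -> at (0,0): 0 [-], cum=0
Total visits = 0

Answer: 0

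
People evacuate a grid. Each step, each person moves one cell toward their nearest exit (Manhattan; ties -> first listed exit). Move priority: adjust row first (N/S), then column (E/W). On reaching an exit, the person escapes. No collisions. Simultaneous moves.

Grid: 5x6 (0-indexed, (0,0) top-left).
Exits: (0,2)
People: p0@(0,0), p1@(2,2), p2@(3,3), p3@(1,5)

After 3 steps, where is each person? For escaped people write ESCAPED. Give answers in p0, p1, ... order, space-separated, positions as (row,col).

Step 1: p0:(0,0)->(0,1) | p1:(2,2)->(1,2) | p2:(3,3)->(2,3) | p3:(1,5)->(0,5)
Step 2: p0:(0,1)->(0,2)->EXIT | p1:(1,2)->(0,2)->EXIT | p2:(2,3)->(1,3) | p3:(0,5)->(0,4)
Step 3: p0:escaped | p1:escaped | p2:(1,3)->(0,3) | p3:(0,4)->(0,3)

ESCAPED ESCAPED (0,3) (0,3)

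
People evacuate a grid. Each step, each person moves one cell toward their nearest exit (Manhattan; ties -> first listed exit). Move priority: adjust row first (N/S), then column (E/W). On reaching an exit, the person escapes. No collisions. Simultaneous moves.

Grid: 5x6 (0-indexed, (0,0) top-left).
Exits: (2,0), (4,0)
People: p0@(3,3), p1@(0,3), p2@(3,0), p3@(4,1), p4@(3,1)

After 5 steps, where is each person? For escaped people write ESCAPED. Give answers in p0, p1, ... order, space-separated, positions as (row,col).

Step 1: p0:(3,3)->(2,3) | p1:(0,3)->(1,3) | p2:(3,0)->(2,0)->EXIT | p3:(4,1)->(4,0)->EXIT | p4:(3,1)->(2,1)
Step 2: p0:(2,3)->(2,2) | p1:(1,3)->(2,3) | p2:escaped | p3:escaped | p4:(2,1)->(2,0)->EXIT
Step 3: p0:(2,2)->(2,1) | p1:(2,3)->(2,2) | p2:escaped | p3:escaped | p4:escaped
Step 4: p0:(2,1)->(2,0)->EXIT | p1:(2,2)->(2,1) | p2:escaped | p3:escaped | p4:escaped
Step 5: p0:escaped | p1:(2,1)->(2,0)->EXIT | p2:escaped | p3:escaped | p4:escaped

ESCAPED ESCAPED ESCAPED ESCAPED ESCAPED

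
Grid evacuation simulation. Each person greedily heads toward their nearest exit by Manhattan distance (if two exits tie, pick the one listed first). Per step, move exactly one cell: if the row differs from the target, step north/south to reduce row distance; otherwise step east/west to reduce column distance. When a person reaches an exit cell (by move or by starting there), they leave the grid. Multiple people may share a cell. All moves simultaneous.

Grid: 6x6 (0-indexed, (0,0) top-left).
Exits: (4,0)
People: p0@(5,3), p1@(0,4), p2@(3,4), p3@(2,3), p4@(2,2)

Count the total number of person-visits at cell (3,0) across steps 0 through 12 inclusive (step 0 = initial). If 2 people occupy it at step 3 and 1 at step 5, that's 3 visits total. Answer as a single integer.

Step 0: p0@(5,3) p1@(0,4) p2@(3,4) p3@(2,3) p4@(2,2) -> at (3,0): 0 [-], cum=0
Step 1: p0@(4,3) p1@(1,4) p2@(4,4) p3@(3,3) p4@(3,2) -> at (3,0): 0 [-], cum=0
Step 2: p0@(4,2) p1@(2,4) p2@(4,3) p3@(4,3) p4@(4,2) -> at (3,0): 0 [-], cum=0
Step 3: p0@(4,1) p1@(3,4) p2@(4,2) p3@(4,2) p4@(4,1) -> at (3,0): 0 [-], cum=0
Step 4: p0@ESC p1@(4,4) p2@(4,1) p3@(4,1) p4@ESC -> at (3,0): 0 [-], cum=0
Step 5: p0@ESC p1@(4,3) p2@ESC p3@ESC p4@ESC -> at (3,0): 0 [-], cum=0
Step 6: p0@ESC p1@(4,2) p2@ESC p3@ESC p4@ESC -> at (3,0): 0 [-], cum=0
Step 7: p0@ESC p1@(4,1) p2@ESC p3@ESC p4@ESC -> at (3,0): 0 [-], cum=0
Step 8: p0@ESC p1@ESC p2@ESC p3@ESC p4@ESC -> at (3,0): 0 [-], cum=0
Total visits = 0

Answer: 0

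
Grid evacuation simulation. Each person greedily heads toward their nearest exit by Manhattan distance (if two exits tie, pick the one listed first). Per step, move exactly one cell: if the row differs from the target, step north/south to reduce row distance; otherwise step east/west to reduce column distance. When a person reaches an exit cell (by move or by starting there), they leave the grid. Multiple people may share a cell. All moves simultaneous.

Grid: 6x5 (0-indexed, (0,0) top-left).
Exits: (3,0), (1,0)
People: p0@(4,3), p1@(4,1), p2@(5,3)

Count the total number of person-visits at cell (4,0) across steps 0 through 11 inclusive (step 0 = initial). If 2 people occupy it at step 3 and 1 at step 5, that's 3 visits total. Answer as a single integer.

Step 0: p0@(4,3) p1@(4,1) p2@(5,3) -> at (4,0): 0 [-], cum=0
Step 1: p0@(3,3) p1@(3,1) p2@(4,3) -> at (4,0): 0 [-], cum=0
Step 2: p0@(3,2) p1@ESC p2@(3,3) -> at (4,0): 0 [-], cum=0
Step 3: p0@(3,1) p1@ESC p2@(3,2) -> at (4,0): 0 [-], cum=0
Step 4: p0@ESC p1@ESC p2@(3,1) -> at (4,0): 0 [-], cum=0
Step 5: p0@ESC p1@ESC p2@ESC -> at (4,0): 0 [-], cum=0
Total visits = 0

Answer: 0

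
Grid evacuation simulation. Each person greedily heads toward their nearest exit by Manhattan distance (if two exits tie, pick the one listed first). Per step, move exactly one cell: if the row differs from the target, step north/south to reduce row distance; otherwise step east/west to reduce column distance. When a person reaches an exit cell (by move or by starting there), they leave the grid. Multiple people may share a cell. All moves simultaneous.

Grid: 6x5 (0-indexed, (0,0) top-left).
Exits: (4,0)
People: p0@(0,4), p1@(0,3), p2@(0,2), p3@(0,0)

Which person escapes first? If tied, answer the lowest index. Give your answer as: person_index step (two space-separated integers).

Step 1: p0:(0,4)->(1,4) | p1:(0,3)->(1,3) | p2:(0,2)->(1,2) | p3:(0,0)->(1,0)
Step 2: p0:(1,4)->(2,4) | p1:(1,3)->(2,3) | p2:(1,2)->(2,2) | p3:(1,0)->(2,0)
Step 3: p0:(2,4)->(3,4) | p1:(2,3)->(3,3) | p2:(2,2)->(3,2) | p3:(2,0)->(3,0)
Step 4: p0:(3,4)->(4,4) | p1:(3,3)->(4,3) | p2:(3,2)->(4,2) | p3:(3,0)->(4,0)->EXIT
Step 5: p0:(4,4)->(4,3) | p1:(4,3)->(4,2) | p2:(4,2)->(4,1) | p3:escaped
Step 6: p0:(4,3)->(4,2) | p1:(4,2)->(4,1) | p2:(4,1)->(4,0)->EXIT | p3:escaped
Step 7: p0:(4,2)->(4,1) | p1:(4,1)->(4,0)->EXIT | p2:escaped | p3:escaped
Step 8: p0:(4,1)->(4,0)->EXIT | p1:escaped | p2:escaped | p3:escaped
Exit steps: [8, 7, 6, 4]
First to escape: p3 at step 4

Answer: 3 4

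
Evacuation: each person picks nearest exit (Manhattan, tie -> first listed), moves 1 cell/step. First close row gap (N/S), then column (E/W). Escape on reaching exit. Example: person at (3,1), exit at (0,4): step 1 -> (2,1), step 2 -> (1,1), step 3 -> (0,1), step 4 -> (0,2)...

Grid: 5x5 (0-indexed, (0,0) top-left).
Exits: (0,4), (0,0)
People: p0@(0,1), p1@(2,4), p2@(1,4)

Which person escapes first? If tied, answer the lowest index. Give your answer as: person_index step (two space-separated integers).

Step 1: p0:(0,1)->(0,0)->EXIT | p1:(2,4)->(1,4) | p2:(1,4)->(0,4)->EXIT
Step 2: p0:escaped | p1:(1,4)->(0,4)->EXIT | p2:escaped
Exit steps: [1, 2, 1]
First to escape: p0 at step 1

Answer: 0 1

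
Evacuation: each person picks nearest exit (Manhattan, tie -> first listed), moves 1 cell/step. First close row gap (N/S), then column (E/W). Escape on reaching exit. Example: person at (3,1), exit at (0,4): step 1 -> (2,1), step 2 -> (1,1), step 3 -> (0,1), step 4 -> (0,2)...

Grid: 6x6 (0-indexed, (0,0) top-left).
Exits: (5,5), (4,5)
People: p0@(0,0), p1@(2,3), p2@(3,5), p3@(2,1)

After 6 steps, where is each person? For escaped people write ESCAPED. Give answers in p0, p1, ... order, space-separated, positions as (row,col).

Step 1: p0:(0,0)->(1,0) | p1:(2,3)->(3,3) | p2:(3,5)->(4,5)->EXIT | p3:(2,1)->(3,1)
Step 2: p0:(1,0)->(2,0) | p1:(3,3)->(4,3) | p2:escaped | p3:(3,1)->(4,1)
Step 3: p0:(2,0)->(3,0) | p1:(4,3)->(4,4) | p2:escaped | p3:(4,1)->(4,2)
Step 4: p0:(3,0)->(4,0) | p1:(4,4)->(4,5)->EXIT | p2:escaped | p3:(4,2)->(4,3)
Step 5: p0:(4,0)->(4,1) | p1:escaped | p2:escaped | p3:(4,3)->(4,4)
Step 6: p0:(4,1)->(4,2) | p1:escaped | p2:escaped | p3:(4,4)->(4,5)->EXIT

(4,2) ESCAPED ESCAPED ESCAPED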